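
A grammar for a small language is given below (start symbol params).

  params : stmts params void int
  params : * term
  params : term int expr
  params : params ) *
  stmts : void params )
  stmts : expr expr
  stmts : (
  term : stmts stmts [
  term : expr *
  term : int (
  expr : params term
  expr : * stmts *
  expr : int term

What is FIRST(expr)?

From expr : params term: add FIRST(params) = { (, *, int, void }.
expr : * stmts * contributes {*}.
expr : int term contributes {int}.
Union: FIRST(expr) = { (, *, int, void }.

{ (, *, int, void }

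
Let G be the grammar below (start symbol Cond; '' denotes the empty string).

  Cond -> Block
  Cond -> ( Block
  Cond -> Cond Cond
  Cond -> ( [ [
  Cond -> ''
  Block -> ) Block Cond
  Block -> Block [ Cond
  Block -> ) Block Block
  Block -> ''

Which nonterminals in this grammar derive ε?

Directly nullable (have an ''-production): Cond, Block.

{ Block, Cond }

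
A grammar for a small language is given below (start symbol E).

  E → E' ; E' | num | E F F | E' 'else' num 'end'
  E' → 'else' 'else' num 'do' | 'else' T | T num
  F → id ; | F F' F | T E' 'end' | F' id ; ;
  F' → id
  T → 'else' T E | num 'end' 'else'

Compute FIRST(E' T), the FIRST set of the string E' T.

Add FIRST(E') = { 'else', num }; E' is not nullable, stop.

{ 'else', num }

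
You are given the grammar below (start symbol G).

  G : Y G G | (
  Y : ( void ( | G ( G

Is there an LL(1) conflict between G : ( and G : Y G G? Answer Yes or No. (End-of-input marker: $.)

Yes

FIRST(() = { ( } and FIRST(Y G G) = { ( }.
Both contain (, so the two alternatives are not disjoint — LL(1) conflict.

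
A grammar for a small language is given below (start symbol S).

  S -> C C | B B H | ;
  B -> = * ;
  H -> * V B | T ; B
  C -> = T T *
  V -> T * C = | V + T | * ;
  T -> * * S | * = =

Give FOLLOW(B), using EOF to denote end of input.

In S -> B B H: add FIRST(B H) = { = }.
In S -> B B H: add FIRST(H) = { * }.
In H -> * V B: B is at the end, add FOLLOW(H) = { EOF, *, +, ;, = }.
In H -> T ; B: B is at the end, add FOLLOW(H) = { EOF, *, +, ;, = }.
Union: FOLLOW(B) = { EOF, *, +, ;, = }.

{ EOF, *, +, ;, = }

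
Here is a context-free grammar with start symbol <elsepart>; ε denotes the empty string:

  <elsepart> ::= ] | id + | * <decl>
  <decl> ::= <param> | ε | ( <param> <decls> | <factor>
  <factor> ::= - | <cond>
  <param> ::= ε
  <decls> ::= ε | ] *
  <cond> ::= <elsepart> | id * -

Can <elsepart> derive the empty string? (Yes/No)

No

Nullable nonterminals: <decl>, <decls>, <param>.
No production of <elsepart> has an RHS whose symbols are all nullable, so <elsepart> is not nullable.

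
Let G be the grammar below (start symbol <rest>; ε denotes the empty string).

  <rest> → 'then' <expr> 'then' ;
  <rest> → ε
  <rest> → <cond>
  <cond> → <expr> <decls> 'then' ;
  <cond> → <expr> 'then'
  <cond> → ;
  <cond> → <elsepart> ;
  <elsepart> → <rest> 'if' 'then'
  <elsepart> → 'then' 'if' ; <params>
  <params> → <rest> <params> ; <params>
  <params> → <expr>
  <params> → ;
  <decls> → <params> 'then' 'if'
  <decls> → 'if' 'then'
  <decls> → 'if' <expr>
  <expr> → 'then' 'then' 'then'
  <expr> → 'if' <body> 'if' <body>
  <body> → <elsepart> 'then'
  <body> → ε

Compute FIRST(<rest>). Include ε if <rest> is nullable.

{ 'if', 'then', ;, ε }

<rest> → 'then' <expr> 'then' ; contributes {'then'}.
<rest> → ε contributes ε.
From <rest> → <cond>: add FIRST(<cond>) = { 'if', 'then', ; }.
Union: FIRST(<rest>) = { 'if', 'then', ;, ε }.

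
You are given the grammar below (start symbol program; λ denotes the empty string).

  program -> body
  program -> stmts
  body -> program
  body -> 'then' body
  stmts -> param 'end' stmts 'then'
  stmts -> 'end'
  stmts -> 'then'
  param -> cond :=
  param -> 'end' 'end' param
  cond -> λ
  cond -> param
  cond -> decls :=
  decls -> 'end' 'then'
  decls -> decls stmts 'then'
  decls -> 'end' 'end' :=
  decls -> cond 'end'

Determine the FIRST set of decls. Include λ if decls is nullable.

decls -> 'end' 'then' contributes {'end'}.
From decls -> decls stmts 'then': add FIRST(decls) = { 'end', := }.
decls -> 'end' 'end' := contributes {'end'}.
From decls -> cond 'end': cond nullable, take FIRST(cond) ∪ {'end'} = { 'end', := }.
Union: FIRST(decls) = { 'end', := }.

{ 'end', := }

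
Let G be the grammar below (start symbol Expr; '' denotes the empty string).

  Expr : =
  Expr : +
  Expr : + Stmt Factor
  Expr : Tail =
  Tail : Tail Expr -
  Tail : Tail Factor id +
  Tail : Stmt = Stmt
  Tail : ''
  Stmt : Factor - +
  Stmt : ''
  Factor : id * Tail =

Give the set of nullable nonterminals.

{ Stmt, Tail }

Directly nullable (have an ''-production): Tail, Stmt.
No other nonterminal has a production whose RHS symbols are all nullable.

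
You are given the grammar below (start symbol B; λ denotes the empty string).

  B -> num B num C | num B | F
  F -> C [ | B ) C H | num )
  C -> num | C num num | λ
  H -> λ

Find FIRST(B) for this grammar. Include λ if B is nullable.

{ [, num }

B -> num B num C contributes {num}.
B -> num B contributes {num}.
From B -> F: add FIRST(F) = { [, num }.
Union: FIRST(B) = { [, num }.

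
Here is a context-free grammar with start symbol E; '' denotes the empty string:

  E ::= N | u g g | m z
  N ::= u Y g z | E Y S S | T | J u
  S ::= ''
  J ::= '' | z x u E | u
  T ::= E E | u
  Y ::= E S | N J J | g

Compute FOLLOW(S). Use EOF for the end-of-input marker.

{ EOF, g, m, u, z }

In N ::= E Y S S: add FIRST(S)\{''} = {  }.
  Since S is nullable, also add FOLLOW(N) = { EOF, g, m, u, z }.
In N ::= E Y S S: S is at the end, add FOLLOW(N) = { EOF, g, m, u, z }.
In Y ::= E S: S is at the end, add FOLLOW(Y) = { EOF, g, m, u, z }.
Union: FOLLOW(S) = { EOF, g, m, u, z }.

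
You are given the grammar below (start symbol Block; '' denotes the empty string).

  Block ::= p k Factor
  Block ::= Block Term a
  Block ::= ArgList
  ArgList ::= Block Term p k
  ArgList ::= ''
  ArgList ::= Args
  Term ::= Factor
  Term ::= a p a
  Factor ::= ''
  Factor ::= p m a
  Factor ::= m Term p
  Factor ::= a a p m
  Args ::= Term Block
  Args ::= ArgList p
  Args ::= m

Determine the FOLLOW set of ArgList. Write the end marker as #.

{ #, a, m, p }

In Block ::= ArgList: ArgList is at the end, add FOLLOW(Block) = { #, a, m, p }.
In Args ::= ArgList p: add FIRST(p) = { p }.
Union: FOLLOW(ArgList) = { #, a, m, p }.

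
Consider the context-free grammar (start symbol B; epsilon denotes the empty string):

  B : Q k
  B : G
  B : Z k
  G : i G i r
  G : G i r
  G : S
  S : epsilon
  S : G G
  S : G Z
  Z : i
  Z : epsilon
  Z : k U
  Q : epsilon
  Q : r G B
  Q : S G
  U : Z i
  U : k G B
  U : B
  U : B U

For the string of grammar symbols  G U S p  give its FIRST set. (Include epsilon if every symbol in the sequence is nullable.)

{ i, k, p, r }

Add FIRST(G)\{epsilon} = { i, k }; G is nullable, continue.
Add FIRST(U)\{epsilon} = { i, k, r }; U is nullable, continue.
Add FIRST(S)\{epsilon} = { i, k }; S is nullable, continue.
p is a terminal; add {p} and stop.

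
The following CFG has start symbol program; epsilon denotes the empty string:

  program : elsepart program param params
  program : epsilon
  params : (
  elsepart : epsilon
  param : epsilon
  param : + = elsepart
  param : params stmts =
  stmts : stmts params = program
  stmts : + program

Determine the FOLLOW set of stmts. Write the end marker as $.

In param : params stmts =: add FIRST(=) = { = }.
In stmts : stmts params = program: add FIRST(params = program) = { ( }.
Union: FOLLOW(stmts) = { (, = }.

{ (, = }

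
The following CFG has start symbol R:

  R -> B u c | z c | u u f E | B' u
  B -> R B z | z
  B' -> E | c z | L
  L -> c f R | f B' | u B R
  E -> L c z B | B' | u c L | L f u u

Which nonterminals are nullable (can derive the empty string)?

No nonterminal has an empty production or an RHS whose symbols are all nullable.

{ } (none)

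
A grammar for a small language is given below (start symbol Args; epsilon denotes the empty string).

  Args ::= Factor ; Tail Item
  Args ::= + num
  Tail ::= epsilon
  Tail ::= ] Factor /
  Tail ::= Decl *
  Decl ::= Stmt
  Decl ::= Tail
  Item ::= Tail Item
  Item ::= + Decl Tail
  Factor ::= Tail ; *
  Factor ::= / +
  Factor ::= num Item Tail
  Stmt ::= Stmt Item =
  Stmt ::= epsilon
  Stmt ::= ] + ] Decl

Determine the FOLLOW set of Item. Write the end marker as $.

{ $, *, +, /, ;, =, ] }

In Args ::= Factor ; Tail Item: Item is at the end, add FOLLOW(Args) = { $ }.
In Item ::= Tail Item: Item is at the end, add FOLLOW(Item) = { $, *, +, /, ;, =, ] }.
In Factor ::= num Item Tail: add FIRST(Tail)\{epsilon} = { *, +, ] }.
  Since Tail is nullable, also add FOLLOW(Factor) = { /, ; }.
In Stmt ::= Stmt Item =: add FIRST(=) = { = }.
Union: FOLLOW(Item) = { $, *, +, /, ;, =, ] }.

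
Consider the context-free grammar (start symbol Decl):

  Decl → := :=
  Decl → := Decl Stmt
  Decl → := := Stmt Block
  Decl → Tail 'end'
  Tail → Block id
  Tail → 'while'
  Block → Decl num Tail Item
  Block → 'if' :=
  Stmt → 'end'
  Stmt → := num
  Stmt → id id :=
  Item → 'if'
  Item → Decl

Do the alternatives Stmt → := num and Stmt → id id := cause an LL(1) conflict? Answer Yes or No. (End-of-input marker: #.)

FIRST(:= num) = { := } and FIRST(id id :=) = { id }.
The FIRST sets are disjoint and neither alternative is nullable — no conflict.

No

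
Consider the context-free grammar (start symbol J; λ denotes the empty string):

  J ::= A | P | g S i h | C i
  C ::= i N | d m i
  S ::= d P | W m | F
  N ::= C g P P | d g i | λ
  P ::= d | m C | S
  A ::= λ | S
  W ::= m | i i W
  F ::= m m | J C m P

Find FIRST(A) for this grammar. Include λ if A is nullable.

{ d, g, i, m, λ }

A ::= λ contributes λ.
From A ::= S: add FIRST(S) = { d, g, i, m }.
Union: FIRST(A) = { d, g, i, m, λ }.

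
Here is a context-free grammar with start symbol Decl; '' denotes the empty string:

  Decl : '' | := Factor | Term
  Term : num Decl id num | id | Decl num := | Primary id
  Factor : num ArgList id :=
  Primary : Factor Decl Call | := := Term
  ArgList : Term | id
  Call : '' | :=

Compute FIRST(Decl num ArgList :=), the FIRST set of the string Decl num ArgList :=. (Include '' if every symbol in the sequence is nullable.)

{ :=, id, num }

Add FIRST(Decl)\{''} = { :=, id, num }; Decl is nullable, continue.
num is a terminal; add {num} and stop.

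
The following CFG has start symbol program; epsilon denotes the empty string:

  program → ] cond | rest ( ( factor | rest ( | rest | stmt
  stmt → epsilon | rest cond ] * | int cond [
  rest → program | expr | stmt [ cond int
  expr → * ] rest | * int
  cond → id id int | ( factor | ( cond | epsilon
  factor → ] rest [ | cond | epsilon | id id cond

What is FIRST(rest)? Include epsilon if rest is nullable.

From rest → program: add FIRST(program) = { (, *, [, ], id, int, epsilon } (including epsilon since program is nullable).
From rest → expr: add FIRST(expr) = { * }.
From rest → stmt [ cond int: stmt nullable, take FIRST(stmt) ∪ {[} = { (, *, [, ], id, int }.
Union: FIRST(rest) = { (, *, [, ], id, int, epsilon }.

{ (, *, [, ], id, int, epsilon }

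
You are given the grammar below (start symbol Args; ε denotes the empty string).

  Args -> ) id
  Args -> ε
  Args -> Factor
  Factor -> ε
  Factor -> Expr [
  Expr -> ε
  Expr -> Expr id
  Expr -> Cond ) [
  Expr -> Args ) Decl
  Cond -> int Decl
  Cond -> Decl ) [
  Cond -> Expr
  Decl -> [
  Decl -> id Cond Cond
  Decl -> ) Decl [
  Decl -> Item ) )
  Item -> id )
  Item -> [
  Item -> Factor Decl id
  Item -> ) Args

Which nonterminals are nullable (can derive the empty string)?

Directly nullable (have an ε-production): Args, Factor, Expr.
Cond -> Expr with every symbol nullable, so Cond is nullable.
No other nonterminal has a production whose RHS symbols are all nullable.

{ Args, Cond, Expr, Factor }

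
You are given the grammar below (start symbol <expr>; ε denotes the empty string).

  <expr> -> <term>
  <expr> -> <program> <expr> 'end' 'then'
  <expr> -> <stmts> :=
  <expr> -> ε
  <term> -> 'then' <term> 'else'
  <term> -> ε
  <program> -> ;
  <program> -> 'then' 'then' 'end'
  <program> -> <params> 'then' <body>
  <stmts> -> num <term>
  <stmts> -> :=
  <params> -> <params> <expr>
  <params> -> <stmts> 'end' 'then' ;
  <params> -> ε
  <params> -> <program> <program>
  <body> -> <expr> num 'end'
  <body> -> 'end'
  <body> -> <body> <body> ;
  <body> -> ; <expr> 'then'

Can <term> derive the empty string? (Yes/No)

<term> has an ε-production, so <term> ⇒ ε.

Yes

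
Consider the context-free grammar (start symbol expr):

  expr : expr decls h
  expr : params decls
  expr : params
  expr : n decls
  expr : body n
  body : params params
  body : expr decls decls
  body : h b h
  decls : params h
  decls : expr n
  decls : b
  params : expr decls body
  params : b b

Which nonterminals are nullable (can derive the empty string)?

No nonterminal has an empty production or an RHS whose symbols are all nullable.

{ } (none)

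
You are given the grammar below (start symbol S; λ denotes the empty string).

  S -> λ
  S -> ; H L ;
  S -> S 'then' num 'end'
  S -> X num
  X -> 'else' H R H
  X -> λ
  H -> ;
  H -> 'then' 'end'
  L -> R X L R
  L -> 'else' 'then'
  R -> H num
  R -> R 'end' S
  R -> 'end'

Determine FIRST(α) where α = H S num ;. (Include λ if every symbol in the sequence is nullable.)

{ 'then', ; }

Add FIRST(H) = { 'then', ; }; H is not nullable, stop.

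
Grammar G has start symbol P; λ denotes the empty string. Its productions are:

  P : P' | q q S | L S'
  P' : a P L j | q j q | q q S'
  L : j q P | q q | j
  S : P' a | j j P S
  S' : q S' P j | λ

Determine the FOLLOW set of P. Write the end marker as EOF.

{ EOF, a, j, q }

P is the start symbol, so EOF ∈ FOLLOW(P).
In P' : a P L j: add FIRST(L j) = { j, q }.
In L : j q P: P is at the end, add FOLLOW(L) = { EOF, a, j, q }.
In S : j j P S: add FIRST(S) = { a, j, q }.
In S' : q S' P j: add FIRST(j) = { j }.
Union: FOLLOW(P) = { EOF, a, j, q }.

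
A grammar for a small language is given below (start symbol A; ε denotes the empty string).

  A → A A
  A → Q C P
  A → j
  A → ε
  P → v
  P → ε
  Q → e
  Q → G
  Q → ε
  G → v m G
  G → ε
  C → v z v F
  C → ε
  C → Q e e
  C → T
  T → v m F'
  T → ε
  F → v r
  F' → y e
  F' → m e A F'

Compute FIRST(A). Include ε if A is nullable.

From A → A A: A, A nullable, take FIRST(A) ∪ FIRST(A) = { e, j, v }; also ε since the whole RHS is nullable.
From A → Q C P: Q, C, P nullable, take FIRST(Q) ∪ FIRST(C) ∪ FIRST(P) = { e, v }; also ε since the whole RHS is nullable.
A → j contributes {j}.
A → ε contributes ε.
Union: FIRST(A) = { e, j, v, ε }.

{ e, j, v, ε }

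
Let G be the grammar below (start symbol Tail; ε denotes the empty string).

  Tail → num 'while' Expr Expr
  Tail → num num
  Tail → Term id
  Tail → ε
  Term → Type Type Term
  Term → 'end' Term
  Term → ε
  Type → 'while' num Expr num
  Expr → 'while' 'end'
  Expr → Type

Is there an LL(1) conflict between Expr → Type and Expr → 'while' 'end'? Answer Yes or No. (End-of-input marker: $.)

Yes

FIRST(Type) = { 'while' } and FIRST('while' 'end') = { 'while' }.
Both contain 'while', so the two alternatives are not disjoint — LL(1) conflict.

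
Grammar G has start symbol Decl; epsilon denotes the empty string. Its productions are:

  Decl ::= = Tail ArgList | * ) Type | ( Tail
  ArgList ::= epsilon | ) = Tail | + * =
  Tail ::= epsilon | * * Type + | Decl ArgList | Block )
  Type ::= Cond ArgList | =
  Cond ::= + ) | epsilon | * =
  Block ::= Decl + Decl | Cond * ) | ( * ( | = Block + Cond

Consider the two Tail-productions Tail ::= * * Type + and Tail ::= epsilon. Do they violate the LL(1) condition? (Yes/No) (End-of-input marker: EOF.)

FIRST(* * Type +) = { * } and FIRST(epsilon) = { epsilon }.
The second is nullable but FOLLOW(Tail) = { EOF, ), + } is disjoint from FIRST of the first.

No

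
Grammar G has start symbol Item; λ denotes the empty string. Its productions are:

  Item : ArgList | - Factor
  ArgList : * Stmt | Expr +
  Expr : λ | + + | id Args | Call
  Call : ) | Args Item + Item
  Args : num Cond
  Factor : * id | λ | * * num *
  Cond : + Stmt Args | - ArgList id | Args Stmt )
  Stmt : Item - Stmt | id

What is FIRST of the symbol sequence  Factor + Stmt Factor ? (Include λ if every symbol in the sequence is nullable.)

Add FIRST(Factor)\{λ} = { * }; Factor is nullable, continue.
+ is a terminal; add {+} and stop.

{ *, + }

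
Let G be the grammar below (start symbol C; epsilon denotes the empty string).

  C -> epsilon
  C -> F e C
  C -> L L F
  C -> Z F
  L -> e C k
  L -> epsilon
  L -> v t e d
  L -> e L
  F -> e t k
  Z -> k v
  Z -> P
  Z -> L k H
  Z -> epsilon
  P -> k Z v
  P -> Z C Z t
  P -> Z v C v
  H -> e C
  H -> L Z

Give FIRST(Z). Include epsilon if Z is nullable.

{ e, k, t, v, epsilon }

Z -> k v contributes {k}.
From Z -> P: add FIRST(P) = { e, k, t, v }.
From Z -> L k H: L nullable, take FIRST(L) ∪ {k} = { e, k, v }.
Z -> epsilon contributes epsilon.
Union: FIRST(Z) = { e, k, t, v, epsilon }.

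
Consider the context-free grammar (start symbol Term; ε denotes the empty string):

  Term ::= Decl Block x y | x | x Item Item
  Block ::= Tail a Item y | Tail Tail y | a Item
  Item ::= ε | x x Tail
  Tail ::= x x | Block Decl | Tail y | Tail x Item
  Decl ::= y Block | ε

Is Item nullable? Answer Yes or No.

Yes

Item has an ε-production, so Item ⇒ ε.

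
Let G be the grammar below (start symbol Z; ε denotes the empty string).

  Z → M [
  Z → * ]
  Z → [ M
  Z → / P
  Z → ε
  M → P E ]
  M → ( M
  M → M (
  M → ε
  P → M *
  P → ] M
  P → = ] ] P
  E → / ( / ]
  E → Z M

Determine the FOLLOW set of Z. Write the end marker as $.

{ $, (, *, =, ] }

Z is the start symbol, so $ ∈ FOLLOW(Z).
In E → Z M: add FIRST(M)\{ε} = { (, *, =, ] }.
  Since M is nullable, also add FOLLOW(E) = { ] }.
Union: FOLLOW(Z) = { $, (, *, =, ] }.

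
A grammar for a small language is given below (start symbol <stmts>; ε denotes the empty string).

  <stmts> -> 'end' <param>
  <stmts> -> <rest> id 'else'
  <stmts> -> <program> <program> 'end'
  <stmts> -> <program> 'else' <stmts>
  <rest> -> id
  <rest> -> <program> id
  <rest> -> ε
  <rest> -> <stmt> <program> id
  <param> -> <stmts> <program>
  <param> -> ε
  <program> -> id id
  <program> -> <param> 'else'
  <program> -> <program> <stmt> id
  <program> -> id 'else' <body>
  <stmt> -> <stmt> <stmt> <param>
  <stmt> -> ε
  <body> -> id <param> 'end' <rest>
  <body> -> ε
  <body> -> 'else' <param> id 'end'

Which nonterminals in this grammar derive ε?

{ <body>, <param>, <rest>, <stmt> }

Directly nullable (have an ε-production): <rest>, <param>, <stmt>, <body>.
No other nonterminal has a production whose RHS symbols are all nullable.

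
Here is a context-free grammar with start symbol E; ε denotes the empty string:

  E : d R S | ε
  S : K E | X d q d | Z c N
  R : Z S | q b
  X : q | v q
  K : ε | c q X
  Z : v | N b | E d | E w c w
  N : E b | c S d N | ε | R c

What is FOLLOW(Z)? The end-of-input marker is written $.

In S : Z c N: add FIRST(c N) = { c }.
In R : Z S: add FIRST(S)\{ε} = { b, c, d, q, v, w }.
  Since S is nullable, also add FOLLOW(R) = { $, b, c, d, q, v, w }.
Union: FOLLOW(Z) = { $, b, c, d, q, v, w }.

{ $, b, c, d, q, v, w }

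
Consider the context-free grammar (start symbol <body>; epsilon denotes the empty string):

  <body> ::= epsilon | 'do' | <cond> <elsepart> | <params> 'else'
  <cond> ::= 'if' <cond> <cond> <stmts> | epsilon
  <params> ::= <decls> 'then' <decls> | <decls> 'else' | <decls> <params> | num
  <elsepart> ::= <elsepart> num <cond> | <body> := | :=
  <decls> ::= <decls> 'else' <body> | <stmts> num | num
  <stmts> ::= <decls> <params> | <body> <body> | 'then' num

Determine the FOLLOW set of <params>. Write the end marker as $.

In <body> ::= <params> 'else': add FIRST('else') = { 'else' }.
In <params> ::= <decls> <params>: <params> is at the end, add FOLLOW(<params>) = { $, 'do', 'else', 'if', 'then', :=, num }.
In <stmts> ::= <decls> <params>: <params> is at the end, add FOLLOW(<stmts>) = { $, 'do', 'else', 'if', 'then', :=, num }.
Union: FOLLOW(<params>) = { $, 'do', 'else', 'if', 'then', :=, num }.

{ $, 'do', 'else', 'if', 'then', :=, num }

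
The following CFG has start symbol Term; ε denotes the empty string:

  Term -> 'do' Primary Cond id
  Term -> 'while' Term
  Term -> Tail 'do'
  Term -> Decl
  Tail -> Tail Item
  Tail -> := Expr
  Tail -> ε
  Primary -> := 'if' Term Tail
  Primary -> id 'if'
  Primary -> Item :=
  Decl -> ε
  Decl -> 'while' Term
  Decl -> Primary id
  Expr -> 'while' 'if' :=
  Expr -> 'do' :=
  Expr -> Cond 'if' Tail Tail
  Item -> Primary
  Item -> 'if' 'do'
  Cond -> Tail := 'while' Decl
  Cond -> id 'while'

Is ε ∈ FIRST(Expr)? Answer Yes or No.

Nullable nonterminals: Decl, Tail, Term.
No production of Expr has an RHS whose symbols are all nullable, so Expr is not nullable.

No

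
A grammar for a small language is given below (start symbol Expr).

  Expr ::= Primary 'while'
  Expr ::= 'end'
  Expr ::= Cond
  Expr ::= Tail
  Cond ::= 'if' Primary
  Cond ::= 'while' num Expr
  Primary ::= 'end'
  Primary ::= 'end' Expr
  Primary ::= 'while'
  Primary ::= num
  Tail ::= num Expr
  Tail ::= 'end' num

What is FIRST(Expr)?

{ 'end', 'if', 'while', num }

From Expr ::= Primary 'while': add FIRST(Primary) = { 'end', 'while', num }.
Expr ::= 'end' contributes {'end'}.
From Expr ::= Cond: add FIRST(Cond) = { 'if', 'while' }.
From Expr ::= Tail: add FIRST(Tail) = { 'end', num }.
Union: FIRST(Expr) = { 'end', 'if', 'while', num }.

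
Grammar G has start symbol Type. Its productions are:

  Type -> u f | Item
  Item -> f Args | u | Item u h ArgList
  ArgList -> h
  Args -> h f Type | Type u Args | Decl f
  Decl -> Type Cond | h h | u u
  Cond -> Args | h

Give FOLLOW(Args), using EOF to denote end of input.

{ EOF, f, h, u }

In Item -> f Args: Args is at the end, add FOLLOW(Item) = { EOF, f, h, u }.
In Args -> Type u Args: Args is at the end, add FOLLOW(Args) = { EOF, f, h, u }.
In Cond -> Args: Args is at the end, add FOLLOW(Cond) = { f }.
Union: FOLLOW(Args) = { EOF, f, h, u }.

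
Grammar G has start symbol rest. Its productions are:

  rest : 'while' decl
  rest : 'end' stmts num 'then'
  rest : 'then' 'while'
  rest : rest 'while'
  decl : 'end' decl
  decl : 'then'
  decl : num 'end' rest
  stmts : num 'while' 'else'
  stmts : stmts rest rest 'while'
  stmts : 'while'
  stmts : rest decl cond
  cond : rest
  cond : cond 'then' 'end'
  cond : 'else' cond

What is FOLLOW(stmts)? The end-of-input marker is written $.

In rest : 'end' stmts num 'then': add FIRST(num 'then') = { num }.
In stmts : stmts rest rest 'while': add FIRST(rest rest 'while') = { 'end', 'then', 'while' }.
Union: FOLLOW(stmts) = { 'end', 'then', 'while', num }.

{ 'end', 'then', 'while', num }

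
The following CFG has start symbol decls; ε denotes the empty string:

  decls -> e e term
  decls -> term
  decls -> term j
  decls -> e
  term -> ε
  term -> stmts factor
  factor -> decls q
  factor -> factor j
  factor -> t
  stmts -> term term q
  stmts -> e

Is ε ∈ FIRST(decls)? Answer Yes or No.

Yes

decls -> term and each of term is nullable, so decls ⇒* ε.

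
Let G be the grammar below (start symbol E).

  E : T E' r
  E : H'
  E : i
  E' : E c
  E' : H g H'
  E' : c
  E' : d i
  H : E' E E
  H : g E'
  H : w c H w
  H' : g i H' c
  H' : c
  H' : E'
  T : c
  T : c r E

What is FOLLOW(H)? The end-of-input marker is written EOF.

In E' : H g H': add FIRST(g H') = { g }.
In H : w c H w: add FIRST(w) = { w }.
Union: FOLLOW(H) = { g, w }.

{ g, w }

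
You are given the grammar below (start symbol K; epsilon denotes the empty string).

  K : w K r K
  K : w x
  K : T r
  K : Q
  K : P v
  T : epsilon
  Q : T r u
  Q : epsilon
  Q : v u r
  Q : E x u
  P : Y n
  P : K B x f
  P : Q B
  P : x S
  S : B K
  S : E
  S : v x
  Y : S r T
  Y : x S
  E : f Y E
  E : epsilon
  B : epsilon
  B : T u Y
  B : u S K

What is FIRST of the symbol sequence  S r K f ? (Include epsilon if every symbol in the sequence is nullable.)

Add FIRST(S)\{epsilon} = { f, r, u, v, w, x }; S is nullable, continue.
r is a terminal; add {r} and stop.

{ f, r, u, v, w, x }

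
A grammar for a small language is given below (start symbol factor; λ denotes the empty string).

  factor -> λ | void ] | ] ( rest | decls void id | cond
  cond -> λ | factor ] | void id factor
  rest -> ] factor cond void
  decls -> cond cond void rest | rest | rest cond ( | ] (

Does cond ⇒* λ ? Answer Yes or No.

Yes

cond has an λ-production, so cond ⇒ λ.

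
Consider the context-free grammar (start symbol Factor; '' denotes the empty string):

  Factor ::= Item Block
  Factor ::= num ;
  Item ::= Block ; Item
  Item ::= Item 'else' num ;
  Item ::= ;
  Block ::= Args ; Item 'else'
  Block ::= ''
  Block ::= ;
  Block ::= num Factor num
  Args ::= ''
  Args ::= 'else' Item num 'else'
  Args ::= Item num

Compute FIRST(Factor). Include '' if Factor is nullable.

From Factor ::= Item Block: add FIRST(Item) = { 'else', ;, num }.
Factor ::= num ; contributes {num}.
Union: FIRST(Factor) = { 'else', ;, num }.

{ 'else', ;, num }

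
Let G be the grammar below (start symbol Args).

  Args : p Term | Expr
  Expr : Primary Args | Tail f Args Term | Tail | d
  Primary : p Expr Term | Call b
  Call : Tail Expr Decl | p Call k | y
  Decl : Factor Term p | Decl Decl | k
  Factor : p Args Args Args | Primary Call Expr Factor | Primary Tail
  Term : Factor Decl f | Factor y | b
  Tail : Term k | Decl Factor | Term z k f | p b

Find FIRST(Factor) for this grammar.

{ b, k, p, y }

Factor : p Args Args Args contributes {p}.
From Factor : Primary Call Expr Factor: add FIRST(Primary) = { b, k, p, y }.
From Factor : Primary Tail: add FIRST(Primary) = { b, k, p, y }.
Union: FIRST(Factor) = { b, k, p, y }.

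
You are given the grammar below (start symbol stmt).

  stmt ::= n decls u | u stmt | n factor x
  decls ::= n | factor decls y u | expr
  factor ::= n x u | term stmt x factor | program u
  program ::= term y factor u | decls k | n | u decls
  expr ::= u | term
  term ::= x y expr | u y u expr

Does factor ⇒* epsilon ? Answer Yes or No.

No

No nonterminal in this grammar is nullable.
No production of factor has an RHS whose symbols are all nullable, so factor is not nullable.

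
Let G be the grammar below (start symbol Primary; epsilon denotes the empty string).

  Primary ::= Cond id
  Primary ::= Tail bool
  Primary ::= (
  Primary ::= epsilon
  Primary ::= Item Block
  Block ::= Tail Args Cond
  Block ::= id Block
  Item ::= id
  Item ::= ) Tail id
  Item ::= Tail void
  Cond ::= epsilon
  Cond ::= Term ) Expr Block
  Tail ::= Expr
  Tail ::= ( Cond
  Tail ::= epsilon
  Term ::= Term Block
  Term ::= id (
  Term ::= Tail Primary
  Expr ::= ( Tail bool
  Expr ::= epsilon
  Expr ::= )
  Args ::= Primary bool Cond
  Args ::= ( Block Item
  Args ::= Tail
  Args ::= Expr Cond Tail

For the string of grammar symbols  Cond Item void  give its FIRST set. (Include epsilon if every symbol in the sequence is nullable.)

Add FIRST(Cond)\{epsilon} = { (, ), bool, id, void }; Cond is nullable, continue.
Add FIRST(Item) = { (, ), id, void }; Item is not nullable, stop.

{ (, ), bool, id, void }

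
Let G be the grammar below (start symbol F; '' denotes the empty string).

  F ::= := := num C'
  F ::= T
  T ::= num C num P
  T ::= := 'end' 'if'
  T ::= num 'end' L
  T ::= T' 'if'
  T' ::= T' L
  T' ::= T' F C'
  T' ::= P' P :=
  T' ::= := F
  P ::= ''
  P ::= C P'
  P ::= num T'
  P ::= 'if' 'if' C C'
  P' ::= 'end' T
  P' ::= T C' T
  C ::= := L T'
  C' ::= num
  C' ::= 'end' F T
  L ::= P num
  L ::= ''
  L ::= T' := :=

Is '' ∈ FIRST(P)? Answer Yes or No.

P has an ''-production, so P ⇒ ''.

Yes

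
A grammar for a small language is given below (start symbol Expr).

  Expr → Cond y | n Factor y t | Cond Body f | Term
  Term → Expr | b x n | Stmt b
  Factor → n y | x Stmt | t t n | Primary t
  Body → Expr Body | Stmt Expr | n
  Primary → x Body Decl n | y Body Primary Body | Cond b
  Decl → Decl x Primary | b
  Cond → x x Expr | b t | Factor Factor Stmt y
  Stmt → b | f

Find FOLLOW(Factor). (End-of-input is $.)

{ b, f, n, t, x, y }

In Expr → n Factor y t: add FIRST(y t) = { y }.
In Cond → Factor Factor Stmt y: add FIRST(Factor Stmt y) = { b, n, t, x, y }.
In Cond → Factor Factor Stmt y: add FIRST(Stmt y) = { b, f }.
Union: FOLLOW(Factor) = { b, f, n, t, x, y }.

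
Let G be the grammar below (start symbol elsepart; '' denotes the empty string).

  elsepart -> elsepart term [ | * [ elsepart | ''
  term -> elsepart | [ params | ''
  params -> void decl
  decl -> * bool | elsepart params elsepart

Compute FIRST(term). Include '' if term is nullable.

From term -> elsepart: add FIRST(elsepart) = { *, [, '' } (including '' since elsepart is nullable).
term -> [ params contributes {[}.
term -> '' contributes ''.
Union: FIRST(term) = { *, [, '' }.

{ *, [, '' }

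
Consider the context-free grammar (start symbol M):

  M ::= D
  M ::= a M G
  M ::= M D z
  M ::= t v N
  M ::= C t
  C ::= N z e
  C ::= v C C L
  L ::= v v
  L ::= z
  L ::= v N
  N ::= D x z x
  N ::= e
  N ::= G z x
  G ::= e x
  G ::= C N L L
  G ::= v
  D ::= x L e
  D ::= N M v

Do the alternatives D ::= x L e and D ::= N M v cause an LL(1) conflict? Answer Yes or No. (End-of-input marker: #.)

FIRST(x L e) = { x } and FIRST(N M v) = { e, v, x }.
Both contain x, so the two alternatives are not disjoint — LL(1) conflict.

Yes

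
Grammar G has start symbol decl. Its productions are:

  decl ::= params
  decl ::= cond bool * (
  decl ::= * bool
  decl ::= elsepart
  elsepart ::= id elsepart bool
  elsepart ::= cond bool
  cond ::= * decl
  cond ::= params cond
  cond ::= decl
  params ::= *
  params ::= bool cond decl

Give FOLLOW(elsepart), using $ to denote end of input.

{ $, *, bool, id }

In decl ::= elsepart: elsepart is at the end, add FOLLOW(decl) = { $, *, bool, id }.
In elsepart ::= id elsepart bool: add FIRST(bool) = { bool }.
Union: FOLLOW(elsepart) = { $, *, bool, id }.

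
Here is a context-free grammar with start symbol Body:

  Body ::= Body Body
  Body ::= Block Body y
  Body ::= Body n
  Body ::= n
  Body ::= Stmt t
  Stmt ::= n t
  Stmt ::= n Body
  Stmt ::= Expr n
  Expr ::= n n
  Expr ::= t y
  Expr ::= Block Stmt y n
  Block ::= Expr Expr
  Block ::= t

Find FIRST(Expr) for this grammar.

Expr ::= n n contributes {n}.
Expr ::= t y contributes {t}.
From Expr ::= Block Stmt y n: add FIRST(Block) = { n, t }.
Union: FIRST(Expr) = { n, t }.

{ n, t }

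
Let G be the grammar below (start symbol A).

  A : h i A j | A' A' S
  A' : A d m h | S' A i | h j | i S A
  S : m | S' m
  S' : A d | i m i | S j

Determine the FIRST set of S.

{ h, i, m }

S : m contributes {m}.
From S : S' m: add FIRST(S') = { h, i, m }.
Union: FIRST(S) = { h, i, m }.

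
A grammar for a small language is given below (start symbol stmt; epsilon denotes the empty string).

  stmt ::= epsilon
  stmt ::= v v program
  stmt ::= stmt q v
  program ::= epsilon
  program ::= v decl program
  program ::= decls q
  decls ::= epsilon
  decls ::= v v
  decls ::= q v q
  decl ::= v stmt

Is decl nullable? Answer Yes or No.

Nullable nonterminals: decls, program, stmt.
No production of decl has an RHS whose symbols are all nullable, so decl is not nullable.

No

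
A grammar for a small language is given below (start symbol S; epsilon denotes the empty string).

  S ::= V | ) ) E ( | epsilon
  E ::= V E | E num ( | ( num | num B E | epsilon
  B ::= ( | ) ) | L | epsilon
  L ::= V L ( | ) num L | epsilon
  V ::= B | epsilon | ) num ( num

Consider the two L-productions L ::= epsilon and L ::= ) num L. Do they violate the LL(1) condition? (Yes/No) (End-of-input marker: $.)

Yes

FIRST(epsilon) = { epsilon } and FIRST() num L) = { ) }.
The first alternative is nullable and FOLLOW(L) = { $, (, ), num } shares ) with FIRST of the second — conflict.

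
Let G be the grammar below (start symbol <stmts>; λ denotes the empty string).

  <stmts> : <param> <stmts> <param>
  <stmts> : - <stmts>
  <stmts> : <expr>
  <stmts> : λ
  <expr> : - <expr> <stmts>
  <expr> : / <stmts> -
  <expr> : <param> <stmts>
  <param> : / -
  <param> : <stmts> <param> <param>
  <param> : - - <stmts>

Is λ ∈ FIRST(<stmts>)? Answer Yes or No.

Yes

<stmts> has an λ-production, so <stmts> ⇒ λ.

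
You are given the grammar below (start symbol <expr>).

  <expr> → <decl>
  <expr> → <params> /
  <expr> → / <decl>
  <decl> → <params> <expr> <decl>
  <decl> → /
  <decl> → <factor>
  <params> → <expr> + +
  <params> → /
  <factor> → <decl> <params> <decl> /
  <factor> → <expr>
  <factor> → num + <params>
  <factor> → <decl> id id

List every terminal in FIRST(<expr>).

{ /, num }

From <expr> → <decl>: add FIRST(<decl>) = { /, num }.
From <expr> → <params> /: add FIRST(<params>) = { /, num }.
<expr> → / <decl> contributes {/}.
Union: FIRST(<expr>) = { /, num }.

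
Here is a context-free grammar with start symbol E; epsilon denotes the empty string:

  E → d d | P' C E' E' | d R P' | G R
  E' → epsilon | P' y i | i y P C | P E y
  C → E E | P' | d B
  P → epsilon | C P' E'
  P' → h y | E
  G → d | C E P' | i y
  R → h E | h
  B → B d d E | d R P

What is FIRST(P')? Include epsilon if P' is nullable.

P' → h y contributes {h}.
From P' → E: add FIRST(E) = { d, h, i }.
Union: FIRST(P') = { d, h, i }.

{ d, h, i }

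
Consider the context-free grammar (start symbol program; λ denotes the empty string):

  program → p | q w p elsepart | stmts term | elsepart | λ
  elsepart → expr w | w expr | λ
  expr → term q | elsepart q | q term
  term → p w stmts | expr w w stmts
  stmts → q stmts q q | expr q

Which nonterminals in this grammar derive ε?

{ elsepart, program }

Directly nullable (have an λ-production): program, elsepart.
No other nonterminal has a production whose RHS symbols are all nullable.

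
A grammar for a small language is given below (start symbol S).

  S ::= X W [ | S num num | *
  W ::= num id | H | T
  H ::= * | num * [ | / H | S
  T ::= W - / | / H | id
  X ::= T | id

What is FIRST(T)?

From T ::= W - /: add FIRST(W) = { *, /, id, num }.
T ::= / H contributes {/}.
T ::= id contributes {id}.
Union: FIRST(T) = { *, /, id, num }.

{ *, /, id, num }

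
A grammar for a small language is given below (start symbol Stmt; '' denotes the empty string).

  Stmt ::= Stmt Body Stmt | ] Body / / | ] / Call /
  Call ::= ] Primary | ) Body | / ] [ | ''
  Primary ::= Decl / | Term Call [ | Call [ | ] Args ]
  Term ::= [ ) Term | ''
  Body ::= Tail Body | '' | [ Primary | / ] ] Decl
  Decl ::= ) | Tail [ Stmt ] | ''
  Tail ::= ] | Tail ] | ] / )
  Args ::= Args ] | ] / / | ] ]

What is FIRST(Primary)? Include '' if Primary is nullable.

From Primary ::= Decl /: Decl nullable, take FIRST(Decl) ∪ {/} = { ), /, ] }.
From Primary ::= Term Call [: Term, Call nullable, take FIRST(Term) ∪ FIRST(Call) ∪ {[} = { ), /, [, ] }.
From Primary ::= Call [: Call nullable, take FIRST(Call) ∪ {[} = { ), /, [, ] }.
Primary ::= ] Args ] contributes {]}.
Union: FIRST(Primary) = { ), /, [, ] }.

{ ), /, [, ] }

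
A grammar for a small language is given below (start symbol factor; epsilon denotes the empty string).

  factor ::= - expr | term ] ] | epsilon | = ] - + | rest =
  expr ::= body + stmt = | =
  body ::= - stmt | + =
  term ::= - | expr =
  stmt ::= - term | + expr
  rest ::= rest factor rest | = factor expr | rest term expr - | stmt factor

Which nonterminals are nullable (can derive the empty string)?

Directly nullable (have an epsilon-production): factor.
No other nonterminal has a production whose RHS symbols are all nullable.

{ factor }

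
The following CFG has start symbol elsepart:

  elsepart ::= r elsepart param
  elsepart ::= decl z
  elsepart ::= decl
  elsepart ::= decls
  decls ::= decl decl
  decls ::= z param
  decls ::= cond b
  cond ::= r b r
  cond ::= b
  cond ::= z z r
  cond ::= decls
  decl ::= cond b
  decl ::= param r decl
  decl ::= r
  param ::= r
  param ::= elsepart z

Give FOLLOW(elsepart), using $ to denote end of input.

elsepart is the start symbol, so $ ∈ FOLLOW(elsepart).
In elsepart ::= r elsepart param: add FIRST(param) = { b, r, z }.
In param ::= elsepart z: add FIRST(z) = { z }.
Union: FOLLOW(elsepart) = { $, b, r, z }.

{ $, b, r, z }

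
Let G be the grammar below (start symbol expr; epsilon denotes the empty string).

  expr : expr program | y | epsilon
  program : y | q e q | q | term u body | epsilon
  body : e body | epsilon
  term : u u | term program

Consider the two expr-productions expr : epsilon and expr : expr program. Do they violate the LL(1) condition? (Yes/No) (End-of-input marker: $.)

Yes

FIRST(epsilon) = { epsilon } and FIRST(expr program) = { q, u, y, epsilon }.
Both alternatives are nullable, violating the LL(1) condition.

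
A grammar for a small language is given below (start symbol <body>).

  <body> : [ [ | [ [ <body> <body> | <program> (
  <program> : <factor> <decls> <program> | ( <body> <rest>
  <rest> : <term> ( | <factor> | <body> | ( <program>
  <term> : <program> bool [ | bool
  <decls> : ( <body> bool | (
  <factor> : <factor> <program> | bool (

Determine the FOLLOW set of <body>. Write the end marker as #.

{ #, (, [, bool }

<body> is the start symbol, so # ∈ FOLLOW(<body>).
In <body> : [ [ <body> <body>: add FIRST(<body>) = { (, [, bool }.
In <body> : [ [ <body> <body>: <body> is at the end, add FOLLOW(<body>) = { #, (, [, bool }.
In <program> : ( <body> <rest>: add FIRST(<rest>) = { (, [, bool }.
In <rest> : <body>: <body> is at the end, add FOLLOW(<rest>) = { (, bool }.
In <decls> : ( <body> bool: add FIRST(bool) = { bool }.
Union: FOLLOW(<body>) = { #, (, [, bool }.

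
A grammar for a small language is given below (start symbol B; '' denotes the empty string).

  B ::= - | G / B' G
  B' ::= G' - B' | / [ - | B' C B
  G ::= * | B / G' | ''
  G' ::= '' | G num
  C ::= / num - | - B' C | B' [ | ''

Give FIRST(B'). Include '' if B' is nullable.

From B' ::= G' - B': G' nullable, take FIRST(G') ∪ {-} = { *, -, /, num }.
B' ::= / [ - contributes {/}.
From B' ::= B' C B: add FIRST(B') = { *, -, /, num }.
Union: FIRST(B') = { *, -, /, num }.

{ *, -, /, num }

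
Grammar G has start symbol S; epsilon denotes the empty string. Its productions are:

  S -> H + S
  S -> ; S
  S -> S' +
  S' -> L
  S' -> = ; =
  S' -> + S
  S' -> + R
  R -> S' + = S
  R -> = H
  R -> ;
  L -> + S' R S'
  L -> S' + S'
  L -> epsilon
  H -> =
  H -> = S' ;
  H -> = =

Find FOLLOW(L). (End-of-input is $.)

{ +, ;, = }

In S' -> L: L is at the end, add FOLLOW(S') = { +, ;, = }.
Union: FOLLOW(L) = { +, ;, = }.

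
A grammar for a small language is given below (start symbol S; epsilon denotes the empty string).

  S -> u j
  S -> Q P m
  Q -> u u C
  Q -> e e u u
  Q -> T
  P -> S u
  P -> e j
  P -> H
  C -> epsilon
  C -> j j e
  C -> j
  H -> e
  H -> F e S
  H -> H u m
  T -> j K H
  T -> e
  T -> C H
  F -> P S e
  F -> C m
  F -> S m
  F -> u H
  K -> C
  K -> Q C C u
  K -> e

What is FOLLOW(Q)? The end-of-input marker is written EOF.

{ e, j, m, u }

In S -> Q P m: add FIRST(P m) = { e, j, m, u }.
In K -> Q C C u: add FIRST(C C u) = { j, u }.
Union: FOLLOW(Q) = { e, j, m, u }.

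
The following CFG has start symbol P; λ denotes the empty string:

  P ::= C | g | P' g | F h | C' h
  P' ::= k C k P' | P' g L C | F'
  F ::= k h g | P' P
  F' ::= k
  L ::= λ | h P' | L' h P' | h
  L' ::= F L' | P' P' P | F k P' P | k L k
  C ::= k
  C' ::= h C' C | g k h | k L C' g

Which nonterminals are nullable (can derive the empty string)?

{ L }

Directly nullable (have an λ-production): L.
No other nonterminal has a production whose RHS symbols are all nullable.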